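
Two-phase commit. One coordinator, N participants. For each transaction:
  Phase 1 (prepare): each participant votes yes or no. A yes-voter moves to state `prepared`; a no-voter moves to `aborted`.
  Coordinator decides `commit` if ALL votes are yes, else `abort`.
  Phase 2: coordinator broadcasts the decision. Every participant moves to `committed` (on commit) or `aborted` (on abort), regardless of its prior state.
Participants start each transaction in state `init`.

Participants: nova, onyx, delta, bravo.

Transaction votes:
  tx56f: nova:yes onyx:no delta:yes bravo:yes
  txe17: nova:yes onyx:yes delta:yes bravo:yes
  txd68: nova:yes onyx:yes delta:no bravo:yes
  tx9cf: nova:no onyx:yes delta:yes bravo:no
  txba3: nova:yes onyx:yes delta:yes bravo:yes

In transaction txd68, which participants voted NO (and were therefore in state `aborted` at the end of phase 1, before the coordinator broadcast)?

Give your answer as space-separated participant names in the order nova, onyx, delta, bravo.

Txn txd68 phase 1: nova yes -> prepared; onyx yes -> prepared; delta no -> aborted; bravo yes -> prepared

Answer: delta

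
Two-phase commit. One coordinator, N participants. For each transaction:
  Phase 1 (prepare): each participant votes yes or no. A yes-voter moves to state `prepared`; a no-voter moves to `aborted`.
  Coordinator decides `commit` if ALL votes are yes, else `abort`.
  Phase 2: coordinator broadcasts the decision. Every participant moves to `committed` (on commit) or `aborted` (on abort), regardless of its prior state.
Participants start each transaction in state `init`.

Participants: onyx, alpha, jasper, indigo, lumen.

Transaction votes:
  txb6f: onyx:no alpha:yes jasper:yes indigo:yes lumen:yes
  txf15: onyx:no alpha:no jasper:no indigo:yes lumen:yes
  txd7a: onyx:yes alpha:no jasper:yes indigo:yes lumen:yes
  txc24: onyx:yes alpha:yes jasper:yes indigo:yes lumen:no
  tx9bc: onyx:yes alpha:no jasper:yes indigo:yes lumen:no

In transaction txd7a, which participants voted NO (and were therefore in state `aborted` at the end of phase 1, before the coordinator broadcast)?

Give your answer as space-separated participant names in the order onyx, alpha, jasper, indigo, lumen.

Txn txd7a phase 1: onyx yes -> prepared; alpha no -> aborted; jasper yes -> prepared; indigo yes -> prepared; lumen yes -> prepared

Answer: alpha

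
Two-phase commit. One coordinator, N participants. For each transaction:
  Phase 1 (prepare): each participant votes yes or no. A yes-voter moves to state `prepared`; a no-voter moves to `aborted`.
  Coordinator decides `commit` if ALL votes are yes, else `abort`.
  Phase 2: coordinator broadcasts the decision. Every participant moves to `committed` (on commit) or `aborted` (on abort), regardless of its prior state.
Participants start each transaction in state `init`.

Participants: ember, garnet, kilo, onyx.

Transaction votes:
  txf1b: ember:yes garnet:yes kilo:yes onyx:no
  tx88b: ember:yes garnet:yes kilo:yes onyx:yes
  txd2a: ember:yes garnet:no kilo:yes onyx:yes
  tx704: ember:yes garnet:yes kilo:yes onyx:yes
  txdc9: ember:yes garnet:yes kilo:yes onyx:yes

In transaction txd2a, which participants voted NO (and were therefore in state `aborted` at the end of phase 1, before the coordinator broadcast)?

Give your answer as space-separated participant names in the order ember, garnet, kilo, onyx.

Txn txd2a phase 1: ember yes -> prepared; garnet no -> aborted; kilo yes -> prepared; onyx yes -> prepared

Answer: garnet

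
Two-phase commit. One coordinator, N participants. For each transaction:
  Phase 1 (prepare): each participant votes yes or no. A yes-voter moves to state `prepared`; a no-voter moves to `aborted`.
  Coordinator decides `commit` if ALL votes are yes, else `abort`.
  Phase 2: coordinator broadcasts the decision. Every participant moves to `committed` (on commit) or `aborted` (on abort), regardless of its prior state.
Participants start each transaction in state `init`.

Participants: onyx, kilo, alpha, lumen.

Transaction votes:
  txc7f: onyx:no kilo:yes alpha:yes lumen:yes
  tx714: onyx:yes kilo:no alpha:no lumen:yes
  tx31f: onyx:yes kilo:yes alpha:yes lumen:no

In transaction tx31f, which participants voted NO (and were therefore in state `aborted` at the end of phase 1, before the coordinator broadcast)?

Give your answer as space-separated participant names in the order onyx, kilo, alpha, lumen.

Answer: lumen

Derivation:
Txn tx31f phase 1: onyx yes -> prepared; kilo yes -> prepared; alpha yes -> prepared; lumen no -> aborted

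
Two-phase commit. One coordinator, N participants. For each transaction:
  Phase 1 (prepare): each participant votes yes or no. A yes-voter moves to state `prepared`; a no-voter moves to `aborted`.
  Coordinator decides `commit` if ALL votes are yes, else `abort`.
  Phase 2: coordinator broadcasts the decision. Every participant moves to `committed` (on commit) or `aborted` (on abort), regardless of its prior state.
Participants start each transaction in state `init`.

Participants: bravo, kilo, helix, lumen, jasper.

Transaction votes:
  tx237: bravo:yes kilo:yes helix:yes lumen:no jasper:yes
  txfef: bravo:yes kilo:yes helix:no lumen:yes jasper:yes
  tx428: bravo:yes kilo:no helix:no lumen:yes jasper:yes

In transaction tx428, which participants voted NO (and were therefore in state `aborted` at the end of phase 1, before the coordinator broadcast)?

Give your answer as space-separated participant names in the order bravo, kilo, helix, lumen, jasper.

Txn tx428 phase 1: bravo yes -> prepared; kilo no -> aborted; helix no -> aborted; lumen yes -> prepared; jasper yes -> prepared

Answer: kilo helix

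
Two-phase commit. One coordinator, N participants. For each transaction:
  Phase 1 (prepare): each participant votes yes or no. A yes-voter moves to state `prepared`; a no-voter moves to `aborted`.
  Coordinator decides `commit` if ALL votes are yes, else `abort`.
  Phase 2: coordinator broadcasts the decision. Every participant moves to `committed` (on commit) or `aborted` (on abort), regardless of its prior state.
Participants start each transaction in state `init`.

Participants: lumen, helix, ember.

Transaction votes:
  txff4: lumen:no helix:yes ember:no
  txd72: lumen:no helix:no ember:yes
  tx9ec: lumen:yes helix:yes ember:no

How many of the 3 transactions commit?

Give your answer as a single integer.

Answer: 0

Derivation:
txff4: no from lumen, ember -> abort (commits=0)
txd72: no from lumen, helix -> abort (commits=0)
tx9ec: no from ember -> abort (commits=0)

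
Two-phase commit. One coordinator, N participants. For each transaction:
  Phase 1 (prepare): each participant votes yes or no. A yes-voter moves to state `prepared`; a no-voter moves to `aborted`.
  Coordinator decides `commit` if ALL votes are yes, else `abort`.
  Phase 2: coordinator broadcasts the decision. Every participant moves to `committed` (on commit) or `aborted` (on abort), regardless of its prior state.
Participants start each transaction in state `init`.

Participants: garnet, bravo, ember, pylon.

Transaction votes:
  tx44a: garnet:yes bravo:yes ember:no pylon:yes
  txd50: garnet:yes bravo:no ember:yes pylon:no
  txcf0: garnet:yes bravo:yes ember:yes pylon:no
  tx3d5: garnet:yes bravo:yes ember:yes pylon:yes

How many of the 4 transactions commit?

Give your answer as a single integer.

tx44a: no from ember -> abort (commits=0)
txd50: no from bravo, pylon -> abort (commits=0)
txcf0: no from pylon -> abort (commits=0)
tx3d5: all yes -> commit (commits=1)

Answer: 1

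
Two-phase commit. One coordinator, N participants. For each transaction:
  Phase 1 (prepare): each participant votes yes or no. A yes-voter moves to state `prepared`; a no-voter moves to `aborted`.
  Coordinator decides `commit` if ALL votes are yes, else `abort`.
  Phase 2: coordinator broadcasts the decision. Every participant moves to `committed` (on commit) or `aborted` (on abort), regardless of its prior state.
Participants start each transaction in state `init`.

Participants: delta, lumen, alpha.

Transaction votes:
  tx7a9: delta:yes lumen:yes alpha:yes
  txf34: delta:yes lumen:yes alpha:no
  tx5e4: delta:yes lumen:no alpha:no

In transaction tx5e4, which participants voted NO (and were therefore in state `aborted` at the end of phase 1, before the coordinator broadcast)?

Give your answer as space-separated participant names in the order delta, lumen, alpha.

Answer: lumen alpha

Derivation:
Txn tx5e4 phase 1: delta yes -> prepared; lumen no -> aborted; alpha no -> aborted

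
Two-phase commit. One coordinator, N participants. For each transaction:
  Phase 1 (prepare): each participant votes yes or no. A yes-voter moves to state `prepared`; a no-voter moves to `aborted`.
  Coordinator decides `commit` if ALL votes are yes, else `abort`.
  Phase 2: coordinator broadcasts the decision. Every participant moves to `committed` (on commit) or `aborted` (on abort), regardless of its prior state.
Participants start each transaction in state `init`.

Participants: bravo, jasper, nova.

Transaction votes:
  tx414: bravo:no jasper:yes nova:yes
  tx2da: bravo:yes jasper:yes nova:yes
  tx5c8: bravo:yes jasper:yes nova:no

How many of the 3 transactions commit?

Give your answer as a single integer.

Answer: 1

Derivation:
tx414: no from bravo -> abort (commits=0)
tx2da: all yes -> commit (commits=1)
tx5c8: no from nova -> abort (commits=1)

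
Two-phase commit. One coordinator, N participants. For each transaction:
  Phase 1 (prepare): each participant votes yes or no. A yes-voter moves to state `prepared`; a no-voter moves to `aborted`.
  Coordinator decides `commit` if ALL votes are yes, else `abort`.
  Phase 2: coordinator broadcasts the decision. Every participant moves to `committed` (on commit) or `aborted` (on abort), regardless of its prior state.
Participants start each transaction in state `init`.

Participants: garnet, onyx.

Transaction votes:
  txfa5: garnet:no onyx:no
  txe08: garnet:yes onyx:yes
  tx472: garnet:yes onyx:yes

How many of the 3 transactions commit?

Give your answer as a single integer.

txfa5: no from garnet, onyx -> abort (commits=0)
txe08: all yes -> commit (commits=1)
tx472: all yes -> commit (commits=2)

Answer: 2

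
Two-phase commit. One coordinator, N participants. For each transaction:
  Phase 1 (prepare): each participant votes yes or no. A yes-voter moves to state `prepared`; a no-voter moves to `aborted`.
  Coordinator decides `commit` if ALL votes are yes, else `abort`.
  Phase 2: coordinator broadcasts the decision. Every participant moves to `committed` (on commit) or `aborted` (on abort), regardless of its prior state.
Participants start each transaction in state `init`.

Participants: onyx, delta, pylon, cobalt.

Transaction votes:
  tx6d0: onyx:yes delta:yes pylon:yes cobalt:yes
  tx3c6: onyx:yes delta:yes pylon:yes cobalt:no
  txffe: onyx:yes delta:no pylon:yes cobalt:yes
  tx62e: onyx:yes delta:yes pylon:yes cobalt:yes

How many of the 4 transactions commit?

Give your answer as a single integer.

Answer: 2

Derivation:
tx6d0: all yes -> commit (commits=1)
tx3c6: no from cobalt -> abort (commits=1)
txffe: no from delta -> abort (commits=1)
tx62e: all yes -> commit (commits=2)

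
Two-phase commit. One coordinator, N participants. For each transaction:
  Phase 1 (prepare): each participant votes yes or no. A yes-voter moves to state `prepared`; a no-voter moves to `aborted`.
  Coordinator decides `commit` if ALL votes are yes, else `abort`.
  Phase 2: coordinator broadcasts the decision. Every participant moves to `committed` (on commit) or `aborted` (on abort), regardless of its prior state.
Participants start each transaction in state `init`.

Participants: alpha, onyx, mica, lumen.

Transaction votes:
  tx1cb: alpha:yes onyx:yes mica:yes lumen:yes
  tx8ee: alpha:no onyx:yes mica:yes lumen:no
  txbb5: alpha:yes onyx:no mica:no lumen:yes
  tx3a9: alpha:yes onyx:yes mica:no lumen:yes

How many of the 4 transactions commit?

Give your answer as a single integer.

tx1cb: all yes -> commit (commits=1)
tx8ee: no from alpha, lumen -> abort (commits=1)
txbb5: no from onyx, mica -> abort (commits=1)
tx3a9: no from mica -> abort (commits=1)

Answer: 1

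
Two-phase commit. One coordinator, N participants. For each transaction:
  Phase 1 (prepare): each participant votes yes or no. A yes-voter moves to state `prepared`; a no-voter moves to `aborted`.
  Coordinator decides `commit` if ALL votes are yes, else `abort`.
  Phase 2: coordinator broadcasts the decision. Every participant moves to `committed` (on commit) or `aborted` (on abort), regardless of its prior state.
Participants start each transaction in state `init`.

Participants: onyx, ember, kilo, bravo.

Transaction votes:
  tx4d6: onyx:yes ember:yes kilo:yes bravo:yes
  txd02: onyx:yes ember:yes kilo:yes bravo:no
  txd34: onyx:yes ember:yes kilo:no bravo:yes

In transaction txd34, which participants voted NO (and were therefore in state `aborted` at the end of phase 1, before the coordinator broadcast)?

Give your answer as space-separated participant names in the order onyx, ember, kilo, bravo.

Txn txd34 phase 1: onyx yes -> prepared; ember yes -> prepared; kilo no -> aborted; bravo yes -> prepared

Answer: kilo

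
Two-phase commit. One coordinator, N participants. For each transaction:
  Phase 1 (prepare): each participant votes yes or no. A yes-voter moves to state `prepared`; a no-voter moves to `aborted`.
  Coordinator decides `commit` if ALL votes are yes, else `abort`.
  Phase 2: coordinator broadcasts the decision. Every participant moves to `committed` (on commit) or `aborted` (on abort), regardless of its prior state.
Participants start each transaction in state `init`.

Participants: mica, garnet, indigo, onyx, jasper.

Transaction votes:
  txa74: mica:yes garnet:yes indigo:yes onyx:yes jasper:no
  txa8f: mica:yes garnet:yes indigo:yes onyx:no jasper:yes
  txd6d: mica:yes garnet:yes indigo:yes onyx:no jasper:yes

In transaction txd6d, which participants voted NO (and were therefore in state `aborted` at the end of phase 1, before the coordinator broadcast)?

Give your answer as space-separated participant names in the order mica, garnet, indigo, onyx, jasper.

Answer: onyx

Derivation:
Txn txd6d phase 1: mica yes -> prepared; garnet yes -> prepared; indigo yes -> prepared; onyx no -> aborted; jasper yes -> prepared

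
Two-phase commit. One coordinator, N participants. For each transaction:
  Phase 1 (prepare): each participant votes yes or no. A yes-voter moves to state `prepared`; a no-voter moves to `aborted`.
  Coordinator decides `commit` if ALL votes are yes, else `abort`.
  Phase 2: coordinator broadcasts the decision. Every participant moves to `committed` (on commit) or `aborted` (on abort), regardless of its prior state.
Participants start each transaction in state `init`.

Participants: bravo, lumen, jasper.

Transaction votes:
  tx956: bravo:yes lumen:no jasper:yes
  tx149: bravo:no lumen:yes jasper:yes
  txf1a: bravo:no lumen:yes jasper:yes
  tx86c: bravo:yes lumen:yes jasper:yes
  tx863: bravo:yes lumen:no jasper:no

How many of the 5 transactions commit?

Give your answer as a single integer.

tx956: no from lumen -> abort (commits=0)
tx149: no from bravo -> abort (commits=0)
txf1a: no from bravo -> abort (commits=0)
tx86c: all yes -> commit (commits=1)
tx863: no from lumen, jasper -> abort (commits=1)

Answer: 1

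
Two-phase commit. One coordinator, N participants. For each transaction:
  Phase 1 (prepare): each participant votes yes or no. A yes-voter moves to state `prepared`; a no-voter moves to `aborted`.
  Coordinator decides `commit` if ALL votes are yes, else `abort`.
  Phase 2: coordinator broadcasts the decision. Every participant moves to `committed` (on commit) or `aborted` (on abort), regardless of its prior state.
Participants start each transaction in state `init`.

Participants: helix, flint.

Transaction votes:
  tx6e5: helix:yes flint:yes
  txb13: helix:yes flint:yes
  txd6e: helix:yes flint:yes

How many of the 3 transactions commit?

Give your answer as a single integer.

tx6e5: all yes -> commit (commits=1)
txb13: all yes -> commit (commits=2)
txd6e: all yes -> commit (commits=3)

Answer: 3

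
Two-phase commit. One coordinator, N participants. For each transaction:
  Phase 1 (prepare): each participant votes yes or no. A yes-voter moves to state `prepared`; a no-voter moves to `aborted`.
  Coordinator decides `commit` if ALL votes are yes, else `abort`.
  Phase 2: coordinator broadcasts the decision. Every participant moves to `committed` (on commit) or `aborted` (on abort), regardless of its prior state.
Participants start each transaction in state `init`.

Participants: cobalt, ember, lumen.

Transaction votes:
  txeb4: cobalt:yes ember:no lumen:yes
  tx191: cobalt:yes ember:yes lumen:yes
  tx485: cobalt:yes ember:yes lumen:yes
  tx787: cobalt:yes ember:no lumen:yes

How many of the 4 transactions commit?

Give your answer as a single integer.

Answer: 2

Derivation:
txeb4: no from ember -> abort (commits=0)
tx191: all yes -> commit (commits=1)
tx485: all yes -> commit (commits=2)
tx787: no from ember -> abort (commits=2)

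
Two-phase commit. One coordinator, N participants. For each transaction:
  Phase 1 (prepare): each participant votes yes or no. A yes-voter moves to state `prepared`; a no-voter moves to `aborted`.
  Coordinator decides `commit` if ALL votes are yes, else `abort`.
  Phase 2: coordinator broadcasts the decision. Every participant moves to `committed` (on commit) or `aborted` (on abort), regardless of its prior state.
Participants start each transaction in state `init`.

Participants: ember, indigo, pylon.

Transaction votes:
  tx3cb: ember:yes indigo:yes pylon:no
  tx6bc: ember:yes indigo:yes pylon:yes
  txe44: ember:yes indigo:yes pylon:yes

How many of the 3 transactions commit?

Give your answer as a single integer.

tx3cb: no from pylon -> abort (commits=0)
tx6bc: all yes -> commit (commits=1)
txe44: all yes -> commit (commits=2)

Answer: 2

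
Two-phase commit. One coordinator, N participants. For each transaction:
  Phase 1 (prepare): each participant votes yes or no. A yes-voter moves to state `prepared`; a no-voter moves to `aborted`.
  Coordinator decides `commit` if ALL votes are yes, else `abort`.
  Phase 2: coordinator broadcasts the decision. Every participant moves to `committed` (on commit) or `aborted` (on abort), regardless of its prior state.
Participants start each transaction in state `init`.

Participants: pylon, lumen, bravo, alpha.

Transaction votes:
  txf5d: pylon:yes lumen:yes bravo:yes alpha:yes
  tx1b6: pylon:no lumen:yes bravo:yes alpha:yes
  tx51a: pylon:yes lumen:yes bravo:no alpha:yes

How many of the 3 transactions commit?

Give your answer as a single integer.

Answer: 1

Derivation:
txf5d: all yes -> commit (commits=1)
tx1b6: no from pylon -> abort (commits=1)
tx51a: no from bravo -> abort (commits=1)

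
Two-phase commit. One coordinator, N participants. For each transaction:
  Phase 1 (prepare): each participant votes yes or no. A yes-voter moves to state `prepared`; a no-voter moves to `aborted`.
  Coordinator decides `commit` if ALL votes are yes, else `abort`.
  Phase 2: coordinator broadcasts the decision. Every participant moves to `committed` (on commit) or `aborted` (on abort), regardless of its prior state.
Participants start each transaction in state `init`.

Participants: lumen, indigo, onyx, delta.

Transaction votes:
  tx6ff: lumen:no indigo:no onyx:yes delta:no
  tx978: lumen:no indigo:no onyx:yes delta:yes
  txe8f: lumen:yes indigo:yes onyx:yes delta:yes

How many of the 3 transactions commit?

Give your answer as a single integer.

Answer: 1

Derivation:
tx6ff: no from lumen, indigo, delta -> abort (commits=0)
tx978: no from lumen, indigo -> abort (commits=0)
txe8f: all yes -> commit (commits=1)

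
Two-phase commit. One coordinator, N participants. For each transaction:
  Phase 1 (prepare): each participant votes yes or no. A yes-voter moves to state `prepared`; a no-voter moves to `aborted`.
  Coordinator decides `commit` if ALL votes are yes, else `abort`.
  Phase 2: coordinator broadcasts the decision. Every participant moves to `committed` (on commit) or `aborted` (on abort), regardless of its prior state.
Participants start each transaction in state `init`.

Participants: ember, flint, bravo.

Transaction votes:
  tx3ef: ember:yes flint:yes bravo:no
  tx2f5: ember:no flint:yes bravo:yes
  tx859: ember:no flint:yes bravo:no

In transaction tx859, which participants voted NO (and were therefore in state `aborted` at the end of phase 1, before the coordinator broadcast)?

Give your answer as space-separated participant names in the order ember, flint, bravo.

Txn tx859 phase 1: ember no -> aborted; flint yes -> prepared; bravo no -> aborted

Answer: ember bravo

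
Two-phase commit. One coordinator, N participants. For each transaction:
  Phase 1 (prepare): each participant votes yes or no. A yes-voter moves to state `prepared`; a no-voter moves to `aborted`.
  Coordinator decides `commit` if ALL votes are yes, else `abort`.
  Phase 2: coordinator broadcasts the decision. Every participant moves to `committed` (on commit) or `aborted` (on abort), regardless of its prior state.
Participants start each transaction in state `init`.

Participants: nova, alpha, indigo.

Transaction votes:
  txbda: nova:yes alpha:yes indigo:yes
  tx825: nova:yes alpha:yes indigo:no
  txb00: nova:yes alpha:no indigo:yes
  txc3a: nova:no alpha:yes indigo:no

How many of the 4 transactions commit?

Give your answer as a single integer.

Answer: 1

Derivation:
txbda: all yes -> commit (commits=1)
tx825: no from indigo -> abort (commits=1)
txb00: no from alpha -> abort (commits=1)
txc3a: no from nova, indigo -> abort (commits=1)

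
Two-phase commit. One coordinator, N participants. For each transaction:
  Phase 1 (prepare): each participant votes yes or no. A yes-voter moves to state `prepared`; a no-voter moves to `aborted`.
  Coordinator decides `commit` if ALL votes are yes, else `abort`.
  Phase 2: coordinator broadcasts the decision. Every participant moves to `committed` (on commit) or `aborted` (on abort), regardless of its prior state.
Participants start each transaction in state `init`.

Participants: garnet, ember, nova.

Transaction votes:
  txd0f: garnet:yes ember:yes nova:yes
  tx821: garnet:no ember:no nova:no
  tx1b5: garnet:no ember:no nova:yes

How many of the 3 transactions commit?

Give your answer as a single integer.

Answer: 1

Derivation:
txd0f: all yes -> commit (commits=1)
tx821: no from garnet, ember, nova -> abort (commits=1)
tx1b5: no from garnet, ember -> abort (commits=1)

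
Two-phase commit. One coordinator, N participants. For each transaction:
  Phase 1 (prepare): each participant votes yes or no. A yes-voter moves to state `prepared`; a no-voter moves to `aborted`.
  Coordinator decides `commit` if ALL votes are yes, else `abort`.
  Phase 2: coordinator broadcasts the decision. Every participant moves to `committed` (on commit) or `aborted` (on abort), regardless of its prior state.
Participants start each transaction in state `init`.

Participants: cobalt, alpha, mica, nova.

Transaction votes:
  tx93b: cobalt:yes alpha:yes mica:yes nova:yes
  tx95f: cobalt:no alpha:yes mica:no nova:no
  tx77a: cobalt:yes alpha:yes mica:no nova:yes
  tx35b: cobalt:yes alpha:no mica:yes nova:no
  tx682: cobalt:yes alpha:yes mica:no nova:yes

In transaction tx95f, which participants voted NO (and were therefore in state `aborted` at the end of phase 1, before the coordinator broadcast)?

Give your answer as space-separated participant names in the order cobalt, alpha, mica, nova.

Answer: cobalt mica nova

Derivation:
Txn tx95f phase 1: cobalt no -> aborted; alpha yes -> prepared; mica no -> aborted; nova no -> aborted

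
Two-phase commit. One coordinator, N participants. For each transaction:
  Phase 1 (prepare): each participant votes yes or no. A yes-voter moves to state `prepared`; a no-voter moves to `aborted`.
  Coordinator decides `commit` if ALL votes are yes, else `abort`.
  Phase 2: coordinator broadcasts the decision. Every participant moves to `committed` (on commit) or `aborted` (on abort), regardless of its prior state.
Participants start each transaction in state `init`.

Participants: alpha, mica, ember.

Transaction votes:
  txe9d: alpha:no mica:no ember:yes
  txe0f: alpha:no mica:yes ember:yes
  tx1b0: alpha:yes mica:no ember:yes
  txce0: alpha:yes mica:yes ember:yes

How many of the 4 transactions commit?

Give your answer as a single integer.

txe9d: no from alpha, mica -> abort (commits=0)
txe0f: no from alpha -> abort (commits=0)
tx1b0: no from mica -> abort (commits=0)
txce0: all yes -> commit (commits=1)

Answer: 1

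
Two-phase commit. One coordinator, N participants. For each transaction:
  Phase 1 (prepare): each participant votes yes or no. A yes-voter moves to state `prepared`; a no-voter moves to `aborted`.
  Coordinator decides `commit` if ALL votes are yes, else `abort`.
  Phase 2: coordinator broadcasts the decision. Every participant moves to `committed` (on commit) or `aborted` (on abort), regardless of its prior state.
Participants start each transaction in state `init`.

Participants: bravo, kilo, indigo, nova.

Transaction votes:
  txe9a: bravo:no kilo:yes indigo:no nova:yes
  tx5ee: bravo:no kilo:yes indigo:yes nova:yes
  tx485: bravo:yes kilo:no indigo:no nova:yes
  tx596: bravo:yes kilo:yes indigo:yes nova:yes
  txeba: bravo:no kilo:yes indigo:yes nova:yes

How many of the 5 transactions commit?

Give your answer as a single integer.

txe9a: no from bravo, indigo -> abort (commits=0)
tx5ee: no from bravo -> abort (commits=0)
tx485: no from kilo, indigo -> abort (commits=0)
tx596: all yes -> commit (commits=1)
txeba: no from bravo -> abort (commits=1)

Answer: 1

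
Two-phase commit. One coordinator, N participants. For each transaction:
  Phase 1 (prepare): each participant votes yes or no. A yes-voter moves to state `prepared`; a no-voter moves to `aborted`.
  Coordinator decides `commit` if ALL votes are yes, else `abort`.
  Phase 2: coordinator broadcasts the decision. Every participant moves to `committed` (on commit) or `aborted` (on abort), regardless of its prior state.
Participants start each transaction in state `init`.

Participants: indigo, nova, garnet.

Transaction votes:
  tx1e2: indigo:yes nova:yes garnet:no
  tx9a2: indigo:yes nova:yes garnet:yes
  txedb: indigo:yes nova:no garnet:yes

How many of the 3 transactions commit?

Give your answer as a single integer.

tx1e2: no from garnet -> abort (commits=0)
tx9a2: all yes -> commit (commits=1)
txedb: no from nova -> abort (commits=1)

Answer: 1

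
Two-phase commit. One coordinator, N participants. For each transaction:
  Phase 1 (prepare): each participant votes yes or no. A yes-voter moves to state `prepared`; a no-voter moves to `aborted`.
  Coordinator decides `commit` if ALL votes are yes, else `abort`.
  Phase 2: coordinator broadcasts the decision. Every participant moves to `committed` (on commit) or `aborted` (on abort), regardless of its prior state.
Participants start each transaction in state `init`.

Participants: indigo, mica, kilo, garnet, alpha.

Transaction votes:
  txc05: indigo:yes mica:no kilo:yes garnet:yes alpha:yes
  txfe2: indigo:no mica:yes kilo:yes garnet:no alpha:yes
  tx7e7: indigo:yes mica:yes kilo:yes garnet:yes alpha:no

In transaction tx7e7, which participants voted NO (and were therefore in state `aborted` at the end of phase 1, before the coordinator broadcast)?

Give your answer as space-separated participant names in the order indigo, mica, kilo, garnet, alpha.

Answer: alpha

Derivation:
Txn tx7e7 phase 1: indigo yes -> prepared; mica yes -> prepared; kilo yes -> prepared; garnet yes -> prepared; alpha no -> aborted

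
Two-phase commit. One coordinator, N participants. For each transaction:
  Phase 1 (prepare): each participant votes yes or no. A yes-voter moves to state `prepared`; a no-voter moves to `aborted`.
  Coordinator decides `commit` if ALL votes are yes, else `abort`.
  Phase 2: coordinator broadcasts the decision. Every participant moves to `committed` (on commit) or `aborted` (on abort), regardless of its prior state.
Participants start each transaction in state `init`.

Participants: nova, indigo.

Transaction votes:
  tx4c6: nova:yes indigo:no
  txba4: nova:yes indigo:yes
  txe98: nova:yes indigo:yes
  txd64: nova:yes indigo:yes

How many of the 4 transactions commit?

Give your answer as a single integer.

tx4c6: no from indigo -> abort (commits=0)
txba4: all yes -> commit (commits=1)
txe98: all yes -> commit (commits=2)
txd64: all yes -> commit (commits=3)

Answer: 3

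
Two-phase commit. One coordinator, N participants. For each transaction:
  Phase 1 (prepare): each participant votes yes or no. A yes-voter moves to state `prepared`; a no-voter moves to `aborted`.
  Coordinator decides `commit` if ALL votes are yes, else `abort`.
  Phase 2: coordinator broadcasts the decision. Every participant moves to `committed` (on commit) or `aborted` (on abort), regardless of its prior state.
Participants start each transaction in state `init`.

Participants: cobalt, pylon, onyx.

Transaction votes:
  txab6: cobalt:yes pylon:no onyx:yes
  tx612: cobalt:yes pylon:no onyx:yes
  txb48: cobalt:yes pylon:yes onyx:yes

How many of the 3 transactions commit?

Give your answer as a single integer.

txab6: no from pylon -> abort (commits=0)
tx612: no from pylon -> abort (commits=0)
txb48: all yes -> commit (commits=1)

Answer: 1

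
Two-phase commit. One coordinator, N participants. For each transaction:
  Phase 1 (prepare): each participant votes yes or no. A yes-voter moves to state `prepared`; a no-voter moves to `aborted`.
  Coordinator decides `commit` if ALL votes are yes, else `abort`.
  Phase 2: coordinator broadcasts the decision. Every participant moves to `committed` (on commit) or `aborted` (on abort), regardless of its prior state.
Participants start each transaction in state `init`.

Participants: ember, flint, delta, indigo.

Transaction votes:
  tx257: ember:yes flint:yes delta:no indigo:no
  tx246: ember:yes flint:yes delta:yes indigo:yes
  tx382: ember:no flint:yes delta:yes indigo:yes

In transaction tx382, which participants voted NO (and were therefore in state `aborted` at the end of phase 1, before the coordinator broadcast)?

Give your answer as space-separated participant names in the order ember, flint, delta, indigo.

Txn tx382 phase 1: ember no -> aborted; flint yes -> prepared; delta yes -> prepared; indigo yes -> prepared

Answer: ember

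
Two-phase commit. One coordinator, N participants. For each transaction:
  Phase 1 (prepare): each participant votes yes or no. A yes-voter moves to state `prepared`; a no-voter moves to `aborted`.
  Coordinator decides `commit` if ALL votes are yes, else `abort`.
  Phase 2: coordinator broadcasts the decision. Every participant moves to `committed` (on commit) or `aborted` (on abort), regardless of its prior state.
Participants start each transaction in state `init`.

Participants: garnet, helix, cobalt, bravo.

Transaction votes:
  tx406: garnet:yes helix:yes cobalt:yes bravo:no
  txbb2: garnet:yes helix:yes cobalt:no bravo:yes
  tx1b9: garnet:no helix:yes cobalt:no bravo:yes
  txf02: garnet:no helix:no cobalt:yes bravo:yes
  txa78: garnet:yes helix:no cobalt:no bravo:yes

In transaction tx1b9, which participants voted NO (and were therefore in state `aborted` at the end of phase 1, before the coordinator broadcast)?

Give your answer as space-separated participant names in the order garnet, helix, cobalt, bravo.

Answer: garnet cobalt

Derivation:
Txn tx1b9 phase 1: garnet no -> aborted; helix yes -> prepared; cobalt no -> aborted; bravo yes -> prepared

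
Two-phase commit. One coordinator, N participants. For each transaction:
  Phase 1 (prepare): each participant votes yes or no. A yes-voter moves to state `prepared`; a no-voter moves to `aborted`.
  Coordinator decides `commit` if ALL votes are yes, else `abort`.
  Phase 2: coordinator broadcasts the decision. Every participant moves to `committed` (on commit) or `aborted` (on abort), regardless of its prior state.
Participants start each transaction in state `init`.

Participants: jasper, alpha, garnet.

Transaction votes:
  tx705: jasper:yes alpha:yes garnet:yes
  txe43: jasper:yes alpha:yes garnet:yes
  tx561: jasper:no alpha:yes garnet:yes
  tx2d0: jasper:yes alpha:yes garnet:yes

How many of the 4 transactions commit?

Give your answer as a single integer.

Answer: 3

Derivation:
tx705: all yes -> commit (commits=1)
txe43: all yes -> commit (commits=2)
tx561: no from jasper -> abort (commits=2)
tx2d0: all yes -> commit (commits=3)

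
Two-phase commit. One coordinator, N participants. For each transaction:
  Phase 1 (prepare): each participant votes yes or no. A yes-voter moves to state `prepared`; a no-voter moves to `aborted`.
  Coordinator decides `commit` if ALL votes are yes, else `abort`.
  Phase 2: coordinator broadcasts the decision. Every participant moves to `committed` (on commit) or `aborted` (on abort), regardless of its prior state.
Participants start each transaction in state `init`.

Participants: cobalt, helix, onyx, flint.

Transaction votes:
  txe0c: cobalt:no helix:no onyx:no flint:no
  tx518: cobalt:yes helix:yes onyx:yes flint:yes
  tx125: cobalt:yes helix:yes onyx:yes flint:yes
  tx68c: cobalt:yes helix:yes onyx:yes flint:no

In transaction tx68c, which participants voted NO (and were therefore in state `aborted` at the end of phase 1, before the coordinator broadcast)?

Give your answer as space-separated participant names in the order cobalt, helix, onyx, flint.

Answer: flint

Derivation:
Txn tx68c phase 1: cobalt yes -> prepared; helix yes -> prepared; onyx yes -> prepared; flint no -> aborted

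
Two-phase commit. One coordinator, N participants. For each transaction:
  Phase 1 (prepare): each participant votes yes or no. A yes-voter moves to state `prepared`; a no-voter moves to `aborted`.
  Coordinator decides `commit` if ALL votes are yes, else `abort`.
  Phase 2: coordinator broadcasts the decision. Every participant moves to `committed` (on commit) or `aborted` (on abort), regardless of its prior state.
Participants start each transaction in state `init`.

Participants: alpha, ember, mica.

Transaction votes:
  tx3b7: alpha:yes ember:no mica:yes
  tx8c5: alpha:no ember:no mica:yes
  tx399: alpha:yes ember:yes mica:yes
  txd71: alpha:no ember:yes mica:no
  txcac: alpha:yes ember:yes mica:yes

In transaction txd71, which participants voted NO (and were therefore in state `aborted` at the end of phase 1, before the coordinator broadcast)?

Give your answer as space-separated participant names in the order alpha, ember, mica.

Answer: alpha mica

Derivation:
Txn txd71 phase 1: alpha no -> aborted; ember yes -> prepared; mica no -> aborted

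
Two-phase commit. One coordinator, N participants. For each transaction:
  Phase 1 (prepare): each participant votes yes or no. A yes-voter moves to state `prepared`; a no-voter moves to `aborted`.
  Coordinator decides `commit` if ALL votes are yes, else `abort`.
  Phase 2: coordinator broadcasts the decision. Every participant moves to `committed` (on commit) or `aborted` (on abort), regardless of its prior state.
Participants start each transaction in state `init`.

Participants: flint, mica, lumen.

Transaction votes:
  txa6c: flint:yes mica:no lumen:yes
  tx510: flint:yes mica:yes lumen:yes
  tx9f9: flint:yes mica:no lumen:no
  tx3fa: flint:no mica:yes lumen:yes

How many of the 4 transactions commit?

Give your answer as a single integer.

txa6c: no from mica -> abort (commits=0)
tx510: all yes -> commit (commits=1)
tx9f9: no from mica, lumen -> abort (commits=1)
tx3fa: no from flint -> abort (commits=1)

Answer: 1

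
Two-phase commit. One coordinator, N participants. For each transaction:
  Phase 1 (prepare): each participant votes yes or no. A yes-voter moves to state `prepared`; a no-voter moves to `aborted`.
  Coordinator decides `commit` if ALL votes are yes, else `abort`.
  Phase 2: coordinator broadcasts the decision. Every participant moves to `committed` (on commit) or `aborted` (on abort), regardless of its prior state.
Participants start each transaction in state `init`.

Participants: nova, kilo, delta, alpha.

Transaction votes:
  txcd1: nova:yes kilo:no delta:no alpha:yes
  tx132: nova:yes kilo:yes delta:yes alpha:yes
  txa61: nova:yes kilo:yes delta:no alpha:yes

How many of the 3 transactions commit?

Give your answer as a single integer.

txcd1: no from kilo, delta -> abort (commits=0)
tx132: all yes -> commit (commits=1)
txa61: no from delta -> abort (commits=1)

Answer: 1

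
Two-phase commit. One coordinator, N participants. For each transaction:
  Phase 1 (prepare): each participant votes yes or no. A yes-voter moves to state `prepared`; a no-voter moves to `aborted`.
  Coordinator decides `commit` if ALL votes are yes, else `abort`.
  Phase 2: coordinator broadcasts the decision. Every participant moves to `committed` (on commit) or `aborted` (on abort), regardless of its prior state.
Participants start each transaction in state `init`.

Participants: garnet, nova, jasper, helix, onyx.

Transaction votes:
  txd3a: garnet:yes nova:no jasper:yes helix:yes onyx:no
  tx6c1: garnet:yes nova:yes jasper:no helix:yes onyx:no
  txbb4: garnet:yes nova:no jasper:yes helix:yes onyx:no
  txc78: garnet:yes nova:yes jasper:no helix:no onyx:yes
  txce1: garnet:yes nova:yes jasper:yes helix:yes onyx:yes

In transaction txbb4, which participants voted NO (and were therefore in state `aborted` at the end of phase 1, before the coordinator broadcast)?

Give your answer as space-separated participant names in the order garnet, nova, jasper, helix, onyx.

Txn txbb4 phase 1: garnet yes -> prepared; nova no -> aborted; jasper yes -> prepared; helix yes -> prepared; onyx no -> aborted

Answer: nova onyx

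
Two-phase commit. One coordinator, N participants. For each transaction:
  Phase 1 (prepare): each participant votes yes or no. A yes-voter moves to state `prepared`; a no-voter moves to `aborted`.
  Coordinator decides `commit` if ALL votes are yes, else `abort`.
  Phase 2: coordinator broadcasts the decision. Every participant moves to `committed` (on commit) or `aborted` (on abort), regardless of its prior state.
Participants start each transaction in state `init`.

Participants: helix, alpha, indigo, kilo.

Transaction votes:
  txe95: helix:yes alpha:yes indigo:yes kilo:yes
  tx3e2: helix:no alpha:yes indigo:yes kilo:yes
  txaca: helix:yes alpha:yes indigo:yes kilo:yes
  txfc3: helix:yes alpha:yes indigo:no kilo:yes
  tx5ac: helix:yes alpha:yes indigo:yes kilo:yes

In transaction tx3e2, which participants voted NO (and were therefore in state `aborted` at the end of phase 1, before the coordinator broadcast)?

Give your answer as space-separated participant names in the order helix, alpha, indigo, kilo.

Txn tx3e2 phase 1: helix no -> aborted; alpha yes -> prepared; indigo yes -> prepared; kilo yes -> prepared

Answer: helix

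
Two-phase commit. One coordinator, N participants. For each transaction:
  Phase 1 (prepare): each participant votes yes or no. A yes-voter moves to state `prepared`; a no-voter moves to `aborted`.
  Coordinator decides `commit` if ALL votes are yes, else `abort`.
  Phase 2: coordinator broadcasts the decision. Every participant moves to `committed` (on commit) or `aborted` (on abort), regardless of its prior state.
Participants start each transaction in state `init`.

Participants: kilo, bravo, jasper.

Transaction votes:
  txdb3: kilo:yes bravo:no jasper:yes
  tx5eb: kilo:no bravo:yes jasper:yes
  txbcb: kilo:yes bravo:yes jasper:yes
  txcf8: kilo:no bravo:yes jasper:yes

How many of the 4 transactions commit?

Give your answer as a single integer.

txdb3: no from bravo -> abort (commits=0)
tx5eb: no from kilo -> abort (commits=0)
txbcb: all yes -> commit (commits=1)
txcf8: no from kilo -> abort (commits=1)

Answer: 1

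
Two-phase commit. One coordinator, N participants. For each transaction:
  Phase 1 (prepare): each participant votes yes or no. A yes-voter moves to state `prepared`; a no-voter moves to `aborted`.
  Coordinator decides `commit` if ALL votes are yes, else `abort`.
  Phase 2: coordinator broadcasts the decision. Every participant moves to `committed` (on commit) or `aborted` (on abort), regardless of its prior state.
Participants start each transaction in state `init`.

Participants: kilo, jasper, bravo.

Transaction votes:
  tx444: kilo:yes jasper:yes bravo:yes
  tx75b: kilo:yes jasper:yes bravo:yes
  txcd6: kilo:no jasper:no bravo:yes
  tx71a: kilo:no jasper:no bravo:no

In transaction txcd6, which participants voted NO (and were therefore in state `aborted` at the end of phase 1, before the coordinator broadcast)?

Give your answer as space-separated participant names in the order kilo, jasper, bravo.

Txn txcd6 phase 1: kilo no -> aborted; jasper no -> aborted; bravo yes -> prepared

Answer: kilo jasper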